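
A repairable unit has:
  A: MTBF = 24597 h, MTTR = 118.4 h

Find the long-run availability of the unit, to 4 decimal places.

A(A) = MTBF/(MTBF+MTTR) = 24597/(24597+118.4) = 0.9952

0.9952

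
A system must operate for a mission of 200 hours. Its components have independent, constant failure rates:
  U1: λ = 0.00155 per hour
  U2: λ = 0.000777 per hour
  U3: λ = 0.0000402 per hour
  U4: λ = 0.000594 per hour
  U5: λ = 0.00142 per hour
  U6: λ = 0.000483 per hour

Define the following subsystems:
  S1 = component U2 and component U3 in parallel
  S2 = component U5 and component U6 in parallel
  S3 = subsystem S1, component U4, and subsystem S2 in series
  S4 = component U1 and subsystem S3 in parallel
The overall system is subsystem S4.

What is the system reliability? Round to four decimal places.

0.9645

R(U1) = exp(−0.00155 × 200) = 0.733447
R(U2) = exp(−0.000777 × 200) = 0.856073
R(U3) = exp(−0.0000402 × 200) = 0.991992
R(U4) = exp(−0.000594 × 200) = 0.887985
R(U5) = exp(−0.00142 × 200) = 0.752767
R(U6) = exp(−0.000483 × 200) = 0.907919
Parallel (U2 and U3): 1 − (1 − 0.856073)(1 − 0.991992) = 0.998847
Parallel (U5 and U6): 1 − (1 − 0.752767)(1 − 0.907919) = 0.977235
Series ([0.998847], U4, and [0.977235]): 0.998847 × 0.887985 × 0.977235 = 0.866769
Parallel (U1 and [0.866769]): 1 − (1 − 0.733447)(1 − 0.866769) = 0.9645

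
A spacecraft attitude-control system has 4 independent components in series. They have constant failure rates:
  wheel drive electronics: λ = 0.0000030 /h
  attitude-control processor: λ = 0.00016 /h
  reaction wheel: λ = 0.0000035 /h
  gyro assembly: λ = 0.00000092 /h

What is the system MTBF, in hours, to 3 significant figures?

Series of exponential components: λ_sys = Σ λ_i
λ_sys = 0.0000030 + 0.00016 + 0.0000035 + 0.00000092 = 1.6742e-04 /h
MTBF = 1 / λ_sys = 5970 h

5970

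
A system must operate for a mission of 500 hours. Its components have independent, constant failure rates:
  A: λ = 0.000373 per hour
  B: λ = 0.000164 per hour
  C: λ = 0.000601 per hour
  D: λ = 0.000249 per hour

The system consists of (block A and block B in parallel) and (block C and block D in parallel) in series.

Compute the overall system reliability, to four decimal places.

0.9566

R(A) = exp(−0.000373 × 500) = 0.829859
R(B) = exp(−0.000164 × 500) = 0.921272
R(C) = exp(−0.000601 × 500) = 0.740448
R(D) = exp(−0.000249 × 500) = 0.882938
Parallel (A and B): 1 − (1 − 0.829859)(1 − 0.921272) = 0.986605
Parallel (C and D): 1 − (1 − 0.740448)(1 − 0.882938) = 0.969616
Series ([0.986605] and [0.969616]): 0.986605 × 0.969616 = 0.9566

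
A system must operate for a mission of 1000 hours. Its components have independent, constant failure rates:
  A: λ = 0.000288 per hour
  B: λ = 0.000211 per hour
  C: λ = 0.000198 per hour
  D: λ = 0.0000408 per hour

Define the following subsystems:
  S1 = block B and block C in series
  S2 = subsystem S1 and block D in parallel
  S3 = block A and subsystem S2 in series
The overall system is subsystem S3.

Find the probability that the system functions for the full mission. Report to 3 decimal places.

R(A) = exp(−0.000288 × 1000) = 0.74976
R(B) = exp(−0.000211 × 1000) = 0.80977
R(C) = exp(−0.000198 × 1000) = 0.82037
R(D) = exp(−0.0000408 × 1000) = 0.96002
Series (B and C): 0.80977 × 0.82037 = 0.66431
Parallel ([0.66431] and D): 1 − (1 − 0.66431)(1 − 0.96002) = 0.98658
Series (A and [0.98658]): 0.74976 × 0.98658 = 0.740

0.740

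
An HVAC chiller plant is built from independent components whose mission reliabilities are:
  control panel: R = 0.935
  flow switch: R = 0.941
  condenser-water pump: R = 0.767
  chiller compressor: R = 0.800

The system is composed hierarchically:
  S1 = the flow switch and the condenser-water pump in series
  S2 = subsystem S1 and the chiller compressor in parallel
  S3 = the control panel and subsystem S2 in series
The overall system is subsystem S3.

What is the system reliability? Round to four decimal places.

Series (flow switch and condenser-water pump): 0.941000 × 0.767000 = 0.721747
Parallel ([0.721747] and chiller compressor): 1 − (1 − 0.721747)(1 − 0.800000) = 0.944349
Series (control panel and [0.944349]): 0.935000 × 0.944349 = 0.8830

0.8830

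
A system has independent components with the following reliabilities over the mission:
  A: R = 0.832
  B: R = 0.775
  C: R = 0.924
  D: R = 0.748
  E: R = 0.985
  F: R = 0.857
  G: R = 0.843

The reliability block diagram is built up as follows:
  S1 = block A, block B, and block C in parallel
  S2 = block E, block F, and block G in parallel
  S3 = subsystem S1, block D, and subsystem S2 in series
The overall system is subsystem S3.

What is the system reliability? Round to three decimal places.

0.746

Parallel (A, B, and C): 1 − (1 − 0.83200)(1 − 0.77500)(1 − 0.92400) = 0.99713
Parallel (E, F, and G): 1 − (1 − 0.98500)(1 − 0.85700)(1 − 0.84300) = 0.99966
Series ([0.99713], D, and [0.99966]): 0.99713 × 0.74800 × 0.99966 = 0.746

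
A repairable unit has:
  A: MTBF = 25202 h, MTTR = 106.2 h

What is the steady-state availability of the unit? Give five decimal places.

0.99580

A(A) = MTBF/(MTBF+MTTR) = 25202/(25202+106.2) = 0.99580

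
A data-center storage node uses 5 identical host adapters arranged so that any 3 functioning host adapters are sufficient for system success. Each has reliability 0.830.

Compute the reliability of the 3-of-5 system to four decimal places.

R = Σ_{i=3}^{5} C(5,i) p^i (1−p)^{5−i} with p = 0.830
C(5,3)·0.830^3·0.170^2 = 0.165246
C(5,4)·0.830^4·0.170^1 = 0.403396
C(5,5)·0.830^5·0.170^0 = 0.393904
Sum = 0.9625

0.9625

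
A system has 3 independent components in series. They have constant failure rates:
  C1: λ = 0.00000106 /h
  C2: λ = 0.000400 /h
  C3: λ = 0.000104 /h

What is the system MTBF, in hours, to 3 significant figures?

1980

Series of exponential components: λ_sys = Σ λ_i
λ_sys = 0.00000106 + 0.000400 + 0.000104 = 5.0506e-04 /h
MTBF = 1 / λ_sys = 1980 h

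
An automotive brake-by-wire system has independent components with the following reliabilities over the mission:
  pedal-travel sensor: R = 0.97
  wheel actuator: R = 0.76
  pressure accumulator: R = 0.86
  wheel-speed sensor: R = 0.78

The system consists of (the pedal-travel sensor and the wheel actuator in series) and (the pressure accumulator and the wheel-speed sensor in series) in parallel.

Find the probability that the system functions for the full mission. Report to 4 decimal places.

0.9135

Series (pedal-travel sensor and wheel actuator): 0.970000 × 0.760000 = 0.737200
Series (pressure accumulator and wheel-speed sensor): 0.860000 × 0.780000 = 0.670800
Parallel ([0.737200] and [0.670800]): 1 − (1 − 0.737200)(1 − 0.670800) = 0.9135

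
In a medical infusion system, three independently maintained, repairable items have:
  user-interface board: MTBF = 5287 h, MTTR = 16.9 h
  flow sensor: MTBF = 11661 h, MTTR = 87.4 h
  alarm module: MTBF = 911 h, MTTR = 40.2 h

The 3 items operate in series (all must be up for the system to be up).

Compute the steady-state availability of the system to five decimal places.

A(user-interface board) = MTBF/(MTBF+MTTR) = 5287/(5287+16.9) = 0.996814
A(flow sensor) = MTBF/(MTBF+MTTR) = 11661/(11661+87.4) = 0.992561
A(alarm module) = MTBF/(MTBF+MTTR) = 911/(911+40.2) = 0.957738
Series availability: 0.996814 × 0.992561 × 0.957738 = 0.94758

0.94758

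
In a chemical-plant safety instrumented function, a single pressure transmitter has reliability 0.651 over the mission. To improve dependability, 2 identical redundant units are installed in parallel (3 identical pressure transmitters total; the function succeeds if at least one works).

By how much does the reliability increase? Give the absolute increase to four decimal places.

R_before = 0.651
R_after = 1 − (1 − 0.651)^3 = 0.9575
ΔR = 0.9575 − 0.651 = 0.3065

0.3065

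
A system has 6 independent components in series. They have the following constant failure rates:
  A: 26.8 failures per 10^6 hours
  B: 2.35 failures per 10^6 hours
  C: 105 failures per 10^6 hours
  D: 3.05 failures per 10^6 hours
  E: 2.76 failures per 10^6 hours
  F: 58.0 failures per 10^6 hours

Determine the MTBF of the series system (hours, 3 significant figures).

Series of exponential components: λ_sys = Σ λ_i
λ_sys = 0.0000268 + 0.00000235 + 0.000105 + 0.00000305 + 0.00000276 + 0.0000580 = 1.9796e-04 /h
MTBF = 1 / λ_sys = 5050 h

5050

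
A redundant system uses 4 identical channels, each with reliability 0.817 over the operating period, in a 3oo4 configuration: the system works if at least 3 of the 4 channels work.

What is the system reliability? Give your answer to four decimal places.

0.8447

R = Σ_{i=3}^{4} C(4,i) p^i (1−p)^{4−i} with p = 0.817
C(4,3)·0.817^3·0.183^1 = 0.399188
C(4,4)·0.817^4·0.183^0 = 0.445542
Sum = 0.8447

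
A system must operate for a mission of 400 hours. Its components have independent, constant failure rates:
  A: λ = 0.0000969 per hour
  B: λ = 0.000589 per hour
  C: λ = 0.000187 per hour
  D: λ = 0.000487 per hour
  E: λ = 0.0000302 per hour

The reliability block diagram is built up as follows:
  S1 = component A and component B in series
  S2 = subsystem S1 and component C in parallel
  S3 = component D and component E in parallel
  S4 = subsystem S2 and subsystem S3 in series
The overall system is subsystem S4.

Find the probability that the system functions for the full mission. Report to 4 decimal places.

R(A) = exp(−0.0000969 × 400) = 0.961982
R(B) = exp(−0.000589 × 400) = 0.790097
R(C) = exp(−0.000187 × 400) = 0.927929
R(D) = exp(−0.000487 × 400) = 0.822999
R(E) = exp(−0.0000302 × 400) = 0.987993
Series (A and B): 0.961982 × 0.790097 = 0.760059
Parallel ([0.760059] and C): 1 − (1 − 0.760059)(1 − 0.927929) = 0.982707
Parallel (D and E): 1 − (1 − 0.822999)(1 − 0.987993) = 0.997875
Series ([0.982707] and [0.997875]): 0.982707 × 0.997875 = 0.9806

0.9806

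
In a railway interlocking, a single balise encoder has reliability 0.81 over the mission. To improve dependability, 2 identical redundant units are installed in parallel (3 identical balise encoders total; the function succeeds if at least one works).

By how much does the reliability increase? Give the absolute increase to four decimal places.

R_before = 0.81
R_after = 1 − (1 − 0.81)^3 = 0.9931
ΔR = 0.9931 − 0.81 = 0.1831

0.1831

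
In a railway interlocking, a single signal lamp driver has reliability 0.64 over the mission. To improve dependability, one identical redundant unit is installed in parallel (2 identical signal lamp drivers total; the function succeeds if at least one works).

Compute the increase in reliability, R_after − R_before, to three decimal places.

0.230

R_before = 0.64
R_after = 1 − (1 − 0.64)^2 = 0.870
ΔR = 0.870 − 0.64 = 0.230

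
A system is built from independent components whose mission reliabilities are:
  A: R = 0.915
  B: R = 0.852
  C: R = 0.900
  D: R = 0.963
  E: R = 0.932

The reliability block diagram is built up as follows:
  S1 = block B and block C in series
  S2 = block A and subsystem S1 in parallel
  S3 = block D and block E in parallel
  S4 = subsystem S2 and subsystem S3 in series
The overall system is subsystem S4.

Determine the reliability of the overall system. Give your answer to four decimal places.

Series (B and C): 0.852000 × 0.900000 = 0.766800
Parallel (A and [0.766800]): 1 − (1 − 0.915000)(1 − 0.766800) = 0.980178
Parallel (D and E): 1 − (1 − 0.963000)(1 − 0.932000) = 0.997484
Series ([0.980178] and [0.997484]): 0.980178 × 0.997484 = 0.9777

0.9777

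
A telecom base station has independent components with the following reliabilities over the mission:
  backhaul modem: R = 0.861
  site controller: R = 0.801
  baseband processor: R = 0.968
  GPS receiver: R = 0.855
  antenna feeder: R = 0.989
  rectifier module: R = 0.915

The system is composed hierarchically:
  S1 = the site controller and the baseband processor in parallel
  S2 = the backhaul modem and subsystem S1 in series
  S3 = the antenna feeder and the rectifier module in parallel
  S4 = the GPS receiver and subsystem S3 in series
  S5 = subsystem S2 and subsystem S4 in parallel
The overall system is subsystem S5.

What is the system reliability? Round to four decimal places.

0.9789

Parallel (site controller and baseband processor): 1 − (1 − 0.801000)(1 − 0.968000) = 0.993632
Series (backhaul modem and [0.993632]): 0.861000 × 0.993632 = 0.855517
Parallel (antenna feeder and rectifier module): 1 − (1 − 0.989000)(1 − 0.915000) = 0.999065
Series (GPS receiver and [0.999065]): 0.855000 × 0.999065 = 0.854201
Parallel ([0.855517] and [0.854201]): 1 − (1 − 0.855517)(1 − 0.854201) = 0.9789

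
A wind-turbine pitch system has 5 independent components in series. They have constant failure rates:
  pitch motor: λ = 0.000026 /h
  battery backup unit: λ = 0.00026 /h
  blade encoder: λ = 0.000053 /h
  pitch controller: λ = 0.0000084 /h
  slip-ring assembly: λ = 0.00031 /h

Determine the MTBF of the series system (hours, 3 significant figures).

1520

Series of exponential components: λ_sys = Σ λ_i
λ_sys = 0.000026 + 0.00026 + 0.000053 + 0.0000084 + 0.00031 = 6.5740e-04 /h
MTBF = 1 / λ_sys = 1520 h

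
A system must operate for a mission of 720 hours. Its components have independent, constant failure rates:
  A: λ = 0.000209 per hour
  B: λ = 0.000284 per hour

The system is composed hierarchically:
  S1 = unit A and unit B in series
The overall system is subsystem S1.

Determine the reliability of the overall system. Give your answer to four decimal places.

R(A) = exp(−0.000209 × 720) = 0.860295
R(B) = exp(−0.000284 × 720) = 0.815071
Series (A and B): 0.860295 × 0.815071 = 0.7012

0.7012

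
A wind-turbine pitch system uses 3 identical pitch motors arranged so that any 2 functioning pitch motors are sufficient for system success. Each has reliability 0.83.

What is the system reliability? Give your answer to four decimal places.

0.9231

R = Σ_{i=2}^{3} C(3,i) p^i (1−p)^{3−i} with p = 0.83
C(3,2)·0.83^2·0.17^1 = 0.351339
C(3,3)·0.83^3·0.17^0 = 0.571787
Sum = 0.9231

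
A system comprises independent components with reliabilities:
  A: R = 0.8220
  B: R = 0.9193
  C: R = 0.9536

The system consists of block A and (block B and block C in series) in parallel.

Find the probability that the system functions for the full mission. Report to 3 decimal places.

0.978

Series (B and C): 0.91930 × 0.95360 = 0.87664
Parallel (A and [0.87664]): 1 − (1 − 0.82200)(1 − 0.87664) = 0.978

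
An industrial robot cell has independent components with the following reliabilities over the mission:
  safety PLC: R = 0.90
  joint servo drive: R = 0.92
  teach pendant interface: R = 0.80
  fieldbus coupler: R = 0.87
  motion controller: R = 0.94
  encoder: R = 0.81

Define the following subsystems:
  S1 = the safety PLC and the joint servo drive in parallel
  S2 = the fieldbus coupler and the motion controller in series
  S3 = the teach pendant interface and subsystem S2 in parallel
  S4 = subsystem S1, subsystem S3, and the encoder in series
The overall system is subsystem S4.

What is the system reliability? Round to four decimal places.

0.7742

Parallel (safety PLC and joint servo drive): 1 − (1 − 0.900000)(1 − 0.920000) = 0.992000
Series (fieldbus coupler and motion controller): 0.870000 × 0.940000 = 0.817800
Parallel (teach pendant interface and [0.817800]): 1 − (1 − 0.800000)(1 − 0.817800) = 0.963560
Series ([0.992000], [0.963560], and encoder): 0.992000 × 0.963560 × 0.810000 = 0.7742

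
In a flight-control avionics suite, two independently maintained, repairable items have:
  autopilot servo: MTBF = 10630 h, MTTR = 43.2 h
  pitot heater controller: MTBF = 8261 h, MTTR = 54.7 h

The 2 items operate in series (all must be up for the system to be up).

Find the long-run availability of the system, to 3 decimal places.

0.989

A(autopilot servo) = MTBF/(MTBF+MTTR) = 10630/(10630+43.2) = 0.995952
A(pitot heater controller) = MTBF/(MTBF+MTTR) = 8261/(8261+54.7) = 0.993422
Series availability: 0.995952 × 0.993422 = 0.989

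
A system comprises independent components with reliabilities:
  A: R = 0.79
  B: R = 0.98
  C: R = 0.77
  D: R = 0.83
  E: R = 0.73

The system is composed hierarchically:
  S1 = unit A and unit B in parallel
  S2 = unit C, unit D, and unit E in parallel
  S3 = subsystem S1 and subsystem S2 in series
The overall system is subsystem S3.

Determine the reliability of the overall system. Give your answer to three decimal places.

Parallel (A and B): 1 − (1 − 0.79000)(1 − 0.98000) = 0.99580
Parallel (C, D, and E): 1 − (1 − 0.77000)(1 − 0.83000)(1 − 0.73000) = 0.98944
Series ([0.99580] and [0.98944]): 0.99580 × 0.98944 = 0.985

0.985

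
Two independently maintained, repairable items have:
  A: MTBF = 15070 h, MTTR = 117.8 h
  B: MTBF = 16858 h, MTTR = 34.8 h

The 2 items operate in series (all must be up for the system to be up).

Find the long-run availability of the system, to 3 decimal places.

A(A) = MTBF/(MTBF+MTTR) = 15070/(15070+117.8) = 0.992244
A(B) = MTBF/(MTBF+MTTR) = 16858/(16858+34.8) = 0.997940
Series availability: 0.992244 × 0.997940 = 0.990

0.990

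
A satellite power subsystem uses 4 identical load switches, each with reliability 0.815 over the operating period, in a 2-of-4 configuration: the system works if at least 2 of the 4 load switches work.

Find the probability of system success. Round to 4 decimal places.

0.9782

R = Σ_{i=2}^{4} C(4,i) p^i (1−p)^{4−i} with p = 0.815
C(4,2)·0.815^2·0.185^2 = 0.136399
C(4,3)·0.815^3·0.185^1 = 0.400594
C(4,4)·0.815^4·0.185^0 = 0.441195
Sum = 0.9782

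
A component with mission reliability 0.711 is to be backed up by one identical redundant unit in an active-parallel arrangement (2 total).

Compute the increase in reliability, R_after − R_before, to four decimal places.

0.2055

R_before = 0.711
R_after = 1 − (1 − 0.711)^2 = 0.9165
ΔR = 0.9165 − 0.711 = 0.2055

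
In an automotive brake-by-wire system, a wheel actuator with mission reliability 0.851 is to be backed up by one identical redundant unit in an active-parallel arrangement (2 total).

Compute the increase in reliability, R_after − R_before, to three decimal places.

R_before = 0.851
R_after = 1 − (1 − 0.851)^2 = 0.978
ΔR = 0.978 − 0.851 = 0.127

0.127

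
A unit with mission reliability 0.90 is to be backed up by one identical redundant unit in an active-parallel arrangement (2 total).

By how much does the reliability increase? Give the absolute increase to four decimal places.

0.0900

R_before = 0.90
R_after = 1 − (1 − 0.90)^2 = 0.9900
ΔR = 0.9900 − 0.90 = 0.0900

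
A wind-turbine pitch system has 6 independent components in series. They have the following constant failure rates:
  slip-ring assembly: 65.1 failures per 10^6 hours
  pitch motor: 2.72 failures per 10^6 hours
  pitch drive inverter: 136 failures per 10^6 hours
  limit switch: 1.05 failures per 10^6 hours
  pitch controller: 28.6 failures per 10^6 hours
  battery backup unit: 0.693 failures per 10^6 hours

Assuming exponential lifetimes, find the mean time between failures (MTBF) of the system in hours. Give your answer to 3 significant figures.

4270

Series of exponential components: λ_sys = Σ λ_i
λ_sys = 0.0000651 + 0.00000272 + 0.000136 + 0.00000105 + 0.0000286 + 0.000000693 = 2.3416e-04 /h
MTBF = 1 / λ_sys = 4270 h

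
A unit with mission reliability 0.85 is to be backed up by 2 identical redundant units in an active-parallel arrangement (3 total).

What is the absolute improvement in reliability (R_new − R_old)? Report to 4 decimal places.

R_before = 0.85
R_after = 1 − (1 − 0.85)^3 = 0.9966
ΔR = 0.9966 − 0.85 = 0.1466

0.1466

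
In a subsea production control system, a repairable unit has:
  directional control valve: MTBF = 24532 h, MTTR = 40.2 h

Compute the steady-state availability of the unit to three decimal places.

0.998

A(directional control valve) = MTBF/(MTBF+MTTR) = 24532/(24532+40.2) = 0.998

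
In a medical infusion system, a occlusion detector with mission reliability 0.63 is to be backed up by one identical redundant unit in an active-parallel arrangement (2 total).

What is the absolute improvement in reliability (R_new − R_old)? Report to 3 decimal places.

R_before = 0.63
R_after = 1 − (1 − 0.63)^2 = 0.863
ΔR = 0.863 − 0.63 = 0.233

0.233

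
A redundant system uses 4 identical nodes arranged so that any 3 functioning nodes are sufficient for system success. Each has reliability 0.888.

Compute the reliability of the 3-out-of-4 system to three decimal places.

R = Σ_{i=3}^{4} C(4,i) p^i (1−p)^{4−i} with p = 0.888
C(4,3)·0.888^3·0.112^1 = 0.31370
C(4,4)·0.888^4·0.112^0 = 0.62180
Sum = 0.936

0.936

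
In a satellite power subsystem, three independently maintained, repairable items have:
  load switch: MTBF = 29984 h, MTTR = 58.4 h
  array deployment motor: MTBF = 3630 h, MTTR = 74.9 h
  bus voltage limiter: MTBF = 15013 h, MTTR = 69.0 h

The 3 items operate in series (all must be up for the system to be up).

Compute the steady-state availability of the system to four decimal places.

0.9734

A(load switch) = MTBF/(MTBF+MTTR) = 29984/(29984+58.4) = 0.998056
A(array deployment motor) = MTBF/(MTBF+MTTR) = 3630/(3630+74.9) = 0.979784
A(bus voltage limiter) = MTBF/(MTBF+MTTR) = 15013/(15013+69.0) = 0.995425
Series availability: 0.998056 × 0.979784 × 0.995425 = 0.9734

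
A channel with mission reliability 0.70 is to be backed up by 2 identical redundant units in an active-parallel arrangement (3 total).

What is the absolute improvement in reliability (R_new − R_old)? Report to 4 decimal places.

0.2730

R_before = 0.70
R_after = 1 − (1 − 0.70)^3 = 0.9730
ΔR = 0.9730 − 0.70 = 0.2730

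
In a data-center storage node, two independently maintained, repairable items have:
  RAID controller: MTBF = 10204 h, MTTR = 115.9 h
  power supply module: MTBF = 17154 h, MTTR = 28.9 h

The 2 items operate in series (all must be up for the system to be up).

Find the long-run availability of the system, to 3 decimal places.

A(RAID controller) = MTBF/(MTBF+MTTR) = 10204/(10204+115.9) = 0.988769
A(power supply module) = MTBF/(MTBF+MTTR) = 17154/(17154+28.9) = 0.998318
Series availability: 0.988769 × 0.998318 = 0.987

0.987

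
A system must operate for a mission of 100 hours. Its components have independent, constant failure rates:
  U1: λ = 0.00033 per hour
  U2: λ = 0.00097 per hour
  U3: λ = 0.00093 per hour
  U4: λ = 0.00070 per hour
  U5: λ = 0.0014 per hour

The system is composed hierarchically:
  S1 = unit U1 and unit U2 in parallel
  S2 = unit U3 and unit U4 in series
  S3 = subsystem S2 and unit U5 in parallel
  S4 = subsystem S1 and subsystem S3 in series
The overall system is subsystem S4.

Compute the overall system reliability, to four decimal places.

R(U1) = exp(−0.00033 × 100) = 0.967539
R(U2) = exp(−0.00097 × 100) = 0.907556
R(U3) = exp(−0.00093 × 100) = 0.911194
R(U4) = exp(−0.00070 × 100) = 0.932394
R(U5) = exp(−0.0014 × 100) = 0.869358
Parallel (U1 and U2): 1 − (1 − 0.967539)(1 − 0.907556) = 0.996999
Series (U3 and U4): 0.911194 × 0.932394 = 0.849592
Parallel ([0.849592] and U5): 1 − (1 − 0.849592)(1 − 0.869358) = 0.980350
Series ([0.996999] and [0.980350]): 0.996999 × 0.980350 = 0.9774

0.9774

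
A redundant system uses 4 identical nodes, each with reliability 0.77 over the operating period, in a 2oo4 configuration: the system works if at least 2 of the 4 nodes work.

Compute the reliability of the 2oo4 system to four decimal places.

R = Σ_{i=2}^{4} C(4,i) p^i (1−p)^{4−i} with p = 0.77
C(4,2)·0.77^2·0.23^2 = 0.188186
C(4,3)·0.77^3·0.23^1 = 0.420010
C(4,4)·0.77^4·0.23^0 = 0.351530
Sum = 0.9597

0.9597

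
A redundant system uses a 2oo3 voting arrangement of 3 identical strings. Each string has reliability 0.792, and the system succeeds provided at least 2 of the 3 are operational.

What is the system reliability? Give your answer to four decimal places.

R = Σ_{i=2}^{3} C(3,i) p^i (1−p)^{3−i} with p = 0.792
C(3,2)·0.792^2·0.208^1 = 0.391413
C(3,3)·0.792^3·0.208^0 = 0.496793
Sum = 0.8882

0.8882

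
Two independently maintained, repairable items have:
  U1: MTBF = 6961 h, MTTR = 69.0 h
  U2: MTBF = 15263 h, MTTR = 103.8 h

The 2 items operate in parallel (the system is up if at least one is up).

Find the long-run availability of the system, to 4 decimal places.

A(U1) = MTBF/(MTBF+MTTR) = 6961/(6961+69.0) = 0.990185
A(U2) = MTBF/(MTBF+MTTR) = 15263/(15263+103.8) = 0.993245
Parallel availability: 1 − (1 − 0.990185)(1 − 0.993245) = 0.9999

0.9999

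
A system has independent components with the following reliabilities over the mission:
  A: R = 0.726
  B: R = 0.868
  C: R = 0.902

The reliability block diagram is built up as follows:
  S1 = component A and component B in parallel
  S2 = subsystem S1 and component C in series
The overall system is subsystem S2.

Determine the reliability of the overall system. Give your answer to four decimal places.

0.8694

Parallel (A and B): 1 − (1 − 0.726000)(1 − 0.868000) = 0.963832
Series ([0.963832] and C): 0.963832 × 0.902000 = 0.8694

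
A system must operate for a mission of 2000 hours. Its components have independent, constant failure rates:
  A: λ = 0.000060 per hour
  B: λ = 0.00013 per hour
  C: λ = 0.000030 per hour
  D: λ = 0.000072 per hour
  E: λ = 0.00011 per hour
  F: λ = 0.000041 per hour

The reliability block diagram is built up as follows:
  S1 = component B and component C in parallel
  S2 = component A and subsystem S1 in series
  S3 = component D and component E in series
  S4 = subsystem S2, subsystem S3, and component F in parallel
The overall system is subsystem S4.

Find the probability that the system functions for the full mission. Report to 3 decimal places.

R(A) = exp(−0.000060 × 2000) = 0.88692
R(B) = exp(−0.00013 × 2000) = 0.77105
R(C) = exp(−0.000030 × 2000) = 0.94176
R(D) = exp(−0.000072 × 2000) = 0.86589
R(E) = exp(−0.00011 × 2000) = 0.80252
R(F) = exp(−0.000041 × 2000) = 0.92127
Parallel (B and C): 1 − (1 − 0.77105)(1 − 0.94176) = 0.98667
Series (A and [0.98667]): 0.88692 × 0.98667 = 0.87510
Series (D and E): 0.86589 × 0.80252 = 0.69489
Parallel ([0.87510], [0.69489], and F): 1 − (1 − 0.87510)(1 − 0.69489)(1 − 0.92127) = 0.997

0.997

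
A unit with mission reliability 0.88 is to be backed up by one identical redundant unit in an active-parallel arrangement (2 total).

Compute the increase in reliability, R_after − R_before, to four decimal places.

0.1056

R_before = 0.88
R_after = 1 − (1 − 0.88)^2 = 0.9856
ΔR = 0.9856 − 0.88 = 0.1056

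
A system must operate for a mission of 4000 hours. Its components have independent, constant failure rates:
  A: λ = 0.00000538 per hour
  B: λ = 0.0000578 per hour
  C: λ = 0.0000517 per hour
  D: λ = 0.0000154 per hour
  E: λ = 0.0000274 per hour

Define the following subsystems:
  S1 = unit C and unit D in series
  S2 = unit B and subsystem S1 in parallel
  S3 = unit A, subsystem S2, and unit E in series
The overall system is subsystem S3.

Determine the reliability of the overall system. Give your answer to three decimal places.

R(A) = exp(−0.00000538 × 4000) = 0.97871
R(B) = exp(−0.0000578 × 4000) = 0.79358
R(C) = exp(−0.0000517 × 4000) = 0.81318
R(D) = exp(−0.0000154 × 4000) = 0.94026
R(E) = exp(−0.0000274 × 4000) = 0.89619
Series (C and D): 0.81318 × 0.94026 = 0.76460
Parallel (B and [0.76460]): 1 − (1 − 0.79358)(1 − 0.76460) = 0.95141
Series (A, [0.95141], and E): 0.97871 × 0.95141 × 0.89619 = 0.834

0.834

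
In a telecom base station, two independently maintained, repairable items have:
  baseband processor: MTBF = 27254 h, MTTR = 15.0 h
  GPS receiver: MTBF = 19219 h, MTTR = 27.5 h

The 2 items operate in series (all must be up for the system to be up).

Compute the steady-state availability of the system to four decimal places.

0.9980

A(baseband processor) = MTBF/(MTBF+MTTR) = 27254/(27254+15.0) = 0.999450
A(GPS receiver) = MTBF/(MTBF+MTTR) = 19219/(19219+27.5) = 0.998571
Series availability: 0.999450 × 0.998571 = 0.9980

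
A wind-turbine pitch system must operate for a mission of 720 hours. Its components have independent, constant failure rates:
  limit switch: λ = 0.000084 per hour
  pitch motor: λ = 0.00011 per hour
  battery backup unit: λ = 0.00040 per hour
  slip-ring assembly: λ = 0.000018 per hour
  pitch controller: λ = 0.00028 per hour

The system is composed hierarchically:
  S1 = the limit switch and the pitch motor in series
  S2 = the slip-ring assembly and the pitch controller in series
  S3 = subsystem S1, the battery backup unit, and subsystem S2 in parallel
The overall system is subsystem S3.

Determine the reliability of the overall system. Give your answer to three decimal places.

0.994

R(limit switch) = exp(−0.000084 × 720) = 0.94131
R(pitch motor) = exp(−0.00011 × 720) = 0.92386
R(battery backup unit) = exp(−0.00040 × 720) = 0.74976
R(slip-ring assembly) = exp(−0.000018 × 720) = 0.98712
R(pitch controller) = exp(−0.00028 × 720) = 0.81742
Series (limit switch and pitch motor): 0.94131 × 0.92386 = 0.86964
Series (slip-ring assembly and pitch controller): 0.98712 × 0.81742 = 0.80689
Parallel ([0.86964], battery backup unit, and [0.80689]): 1 − (1 − 0.86964)(1 − 0.74976)(1 − 0.80689) = 0.994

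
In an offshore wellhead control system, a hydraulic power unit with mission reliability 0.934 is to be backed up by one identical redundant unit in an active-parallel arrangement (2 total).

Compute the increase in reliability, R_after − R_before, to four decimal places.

R_before = 0.934
R_after = 1 − (1 − 0.934)^2 = 0.9956
ΔR = 0.9956 − 0.934 = 0.0616

0.0616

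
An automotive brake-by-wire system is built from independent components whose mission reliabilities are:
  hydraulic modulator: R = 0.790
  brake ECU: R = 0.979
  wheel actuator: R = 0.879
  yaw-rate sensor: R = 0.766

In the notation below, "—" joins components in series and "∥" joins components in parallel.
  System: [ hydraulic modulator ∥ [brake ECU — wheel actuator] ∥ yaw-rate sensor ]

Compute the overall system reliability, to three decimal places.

0.993

Series (brake ECU and wheel actuator): 0.97900 × 0.87900 = 0.86054
Parallel (hydraulic modulator, [0.86054], and yaw-rate sensor): 1 − (1 − 0.79000)(1 − 0.86054)(1 − 0.76600) = 0.993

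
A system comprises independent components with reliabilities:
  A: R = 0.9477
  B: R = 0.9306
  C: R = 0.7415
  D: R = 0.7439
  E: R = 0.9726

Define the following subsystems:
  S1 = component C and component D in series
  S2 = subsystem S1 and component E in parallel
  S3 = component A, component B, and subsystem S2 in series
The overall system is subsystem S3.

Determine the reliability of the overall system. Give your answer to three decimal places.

Series (C and D): 0.74150 × 0.74390 = 0.55160
Parallel ([0.55160] and E): 1 − (1 − 0.55160)(1 − 0.97260) = 0.98771
Series (A, B, and [0.98771]): 0.94770 × 0.93060 × 0.98771 = 0.871

0.871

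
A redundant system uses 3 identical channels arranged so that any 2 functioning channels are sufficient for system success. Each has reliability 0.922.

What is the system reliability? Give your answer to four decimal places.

0.9827

R = Σ_{i=2}^{3} C(3,i) p^i (1−p)^{3−i} with p = 0.922
C(3,2)·0.922^2·0.078^1 = 0.198920
C(3,3)·0.922^3·0.078^0 = 0.783777
Sum = 0.9827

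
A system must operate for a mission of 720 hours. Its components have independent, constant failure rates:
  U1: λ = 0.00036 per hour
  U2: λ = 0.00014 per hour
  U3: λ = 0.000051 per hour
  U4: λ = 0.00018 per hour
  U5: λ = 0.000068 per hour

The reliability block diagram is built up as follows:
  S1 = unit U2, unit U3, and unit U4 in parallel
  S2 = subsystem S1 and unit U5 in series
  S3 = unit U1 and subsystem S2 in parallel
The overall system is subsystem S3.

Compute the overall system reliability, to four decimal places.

0.9890

R(U1) = exp(−0.00036 × 720) = 0.771669
R(U2) = exp(−0.00014 × 720) = 0.904114
R(U3) = exp(−0.000051 × 720) = 0.963946
R(U4) = exp(−0.00018 × 720) = 0.878447
R(U5) = exp(−0.000068 × 720) = 0.952219
Parallel (U2, U3, and U4): 1 − (1 − 0.904114)(1 − 0.963946)(1 − 0.878447) = 0.999580
Series ([0.999580] and U5): 0.999580 × 0.952219 = 0.951819
Parallel (U1 and [0.951819]): 1 − (1 − 0.771669)(1 − 0.951819) = 0.9890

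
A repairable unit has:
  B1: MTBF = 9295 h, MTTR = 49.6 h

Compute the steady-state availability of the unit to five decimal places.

0.99469

A(B1) = MTBF/(MTBF+MTTR) = 9295/(9295+49.6) = 0.99469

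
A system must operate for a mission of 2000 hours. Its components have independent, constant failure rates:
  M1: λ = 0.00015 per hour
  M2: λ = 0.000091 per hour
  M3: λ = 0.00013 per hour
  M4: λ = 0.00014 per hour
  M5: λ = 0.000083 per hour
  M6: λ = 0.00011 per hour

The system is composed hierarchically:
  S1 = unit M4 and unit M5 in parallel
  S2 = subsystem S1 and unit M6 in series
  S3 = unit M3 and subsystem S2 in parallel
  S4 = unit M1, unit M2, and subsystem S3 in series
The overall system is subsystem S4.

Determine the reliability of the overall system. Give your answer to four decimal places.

R(M1) = exp(−0.00015 × 2000) = 0.740818
R(M2) = exp(−0.000091 × 2000) = 0.833601
R(M3) = exp(−0.00013 × 2000) = 0.771052
R(M4) = exp(−0.00014 × 2000) = 0.755784
R(M5) = exp(−0.000083 × 2000) = 0.847046
R(M6) = exp(−0.00011 × 2000) = 0.802519
Parallel (M4 and M5): 1 − (1 − 0.755784)(1 − 0.847046) = 0.962646
Series ([0.962646] and M6): 0.962646 × 0.802519 = 0.772542
Parallel (M3 and [0.772542]): 1 − (1 − 0.771052)(1 − 0.772542) = 0.947924
Series (M1, M2, and [0.947924]): 0.740818 × 0.833601 × 0.947924 = 0.5854

0.5854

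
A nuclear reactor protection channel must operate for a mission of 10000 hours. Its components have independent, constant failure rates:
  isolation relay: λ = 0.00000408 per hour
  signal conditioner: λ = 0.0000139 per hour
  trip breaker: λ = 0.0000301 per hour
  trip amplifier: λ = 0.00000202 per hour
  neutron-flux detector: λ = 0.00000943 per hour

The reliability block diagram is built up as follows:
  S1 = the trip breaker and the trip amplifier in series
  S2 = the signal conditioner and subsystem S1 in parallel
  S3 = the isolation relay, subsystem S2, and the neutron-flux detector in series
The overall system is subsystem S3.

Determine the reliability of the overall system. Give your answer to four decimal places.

R(isolation relay) = exp(−0.00000408 × 10000) = 0.960021
R(signal conditioner) = exp(−0.0000139 × 10000) = 0.870228
R(trip breaker) = exp(−0.0000301 × 10000) = 0.740078
R(trip amplifier) = exp(−0.00000202 × 10000) = 0.980003
R(neutron-flux detector) = exp(−0.00000943 × 10000) = 0.910010
Series (trip breaker and trip amplifier): 0.740078 × 0.980003 = 0.725279
Parallel (signal conditioner and [0.725279]): 1 − (1 − 0.870228)(1 − 0.725279) = 0.964349
Series (isolation relay, [0.964349], and neutron-flux detector): 0.960021 × 0.964349 × 0.910010 = 0.8425

0.8425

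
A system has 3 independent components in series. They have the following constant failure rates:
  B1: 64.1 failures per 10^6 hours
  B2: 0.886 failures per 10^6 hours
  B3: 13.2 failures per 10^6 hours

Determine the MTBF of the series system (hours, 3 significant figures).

12800

Series of exponential components: λ_sys = Σ λ_i
λ_sys = 0.0000641 + 0.000000886 + 0.0000132 = 7.8186e-05 /h
MTBF = 1 / λ_sys = 12800 h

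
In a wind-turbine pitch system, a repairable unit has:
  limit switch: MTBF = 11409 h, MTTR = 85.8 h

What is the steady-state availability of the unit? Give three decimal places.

0.993

A(limit switch) = MTBF/(MTBF+MTTR) = 11409/(11409+85.8) = 0.993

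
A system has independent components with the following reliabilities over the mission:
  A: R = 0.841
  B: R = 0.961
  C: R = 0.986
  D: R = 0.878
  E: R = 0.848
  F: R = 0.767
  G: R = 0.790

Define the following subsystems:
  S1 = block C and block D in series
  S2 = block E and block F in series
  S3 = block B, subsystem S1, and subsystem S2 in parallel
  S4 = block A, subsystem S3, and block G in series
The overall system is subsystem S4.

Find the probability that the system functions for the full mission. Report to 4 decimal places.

Series (C and D): 0.986000 × 0.878000 = 0.865708
Series (E and F): 0.848000 × 0.767000 = 0.650416
Parallel (B, [0.865708], and [0.650416]): 1 − (1 − 0.961000)(1 − 0.865708)(1 − 0.650416) = 0.998169
Series (A, [0.998169], and G): 0.841000 × 0.998169 × 0.790000 = 0.6632

0.6632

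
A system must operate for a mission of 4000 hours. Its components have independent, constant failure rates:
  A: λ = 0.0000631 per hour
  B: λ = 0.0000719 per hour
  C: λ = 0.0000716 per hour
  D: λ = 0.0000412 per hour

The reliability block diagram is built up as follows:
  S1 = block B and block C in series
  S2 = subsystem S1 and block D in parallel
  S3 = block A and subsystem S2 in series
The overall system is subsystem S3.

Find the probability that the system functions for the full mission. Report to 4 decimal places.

0.7254

R(A) = exp(−0.0000631 × 4000) = 0.776934
R(B) = exp(−0.0000719 × 4000) = 0.750062
R(C) = exp(−0.0000716 × 4000) = 0.750962
R(D) = exp(−0.0000412 × 4000) = 0.848063
Series (B and C): 0.750062 × 0.750962 = 0.563268
Parallel ([0.563268] and D): 1 − (1 − 0.563268)(1 − 0.848063) = 0.933644
Series (A and [0.933644]): 0.776934 × 0.933644 = 0.7254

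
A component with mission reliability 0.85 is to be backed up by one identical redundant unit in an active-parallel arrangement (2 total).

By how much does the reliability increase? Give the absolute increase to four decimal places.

R_before = 0.85
R_after = 1 − (1 − 0.85)^2 = 0.9775
ΔR = 0.9775 − 0.85 = 0.1275

0.1275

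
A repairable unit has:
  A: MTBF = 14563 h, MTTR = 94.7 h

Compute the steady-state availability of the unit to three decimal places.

A(A) = MTBF/(MTBF+MTTR) = 14563/(14563+94.7) = 0.994

0.994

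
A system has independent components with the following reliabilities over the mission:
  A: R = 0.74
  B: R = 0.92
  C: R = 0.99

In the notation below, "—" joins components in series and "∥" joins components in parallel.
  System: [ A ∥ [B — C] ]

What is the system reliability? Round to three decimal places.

Series (B and C): 0.92000 × 0.99000 = 0.91080
Parallel (A and [0.91080]): 1 − (1 − 0.74000)(1 − 0.91080) = 0.977

0.977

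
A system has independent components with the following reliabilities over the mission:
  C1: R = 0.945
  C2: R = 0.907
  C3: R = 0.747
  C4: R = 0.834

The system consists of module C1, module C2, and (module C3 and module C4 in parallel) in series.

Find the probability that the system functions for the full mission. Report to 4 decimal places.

0.8211

Parallel (C3 and C4): 1 − (1 − 0.747000)(1 − 0.834000) = 0.958002
Series (C1, C2, and [0.958002]): 0.945000 × 0.907000 × 0.958002 = 0.8211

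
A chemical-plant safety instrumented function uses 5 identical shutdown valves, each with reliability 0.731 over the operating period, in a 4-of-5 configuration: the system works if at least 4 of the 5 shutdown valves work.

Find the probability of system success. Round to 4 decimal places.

0.5928

R = Σ_{i=4}^{5} C(5,i) p^i (1−p)^{5−i} with p = 0.731
C(5,4)·0.731^4·0.269^1 = 0.384054
C(5,5)·0.731^5·0.269^0 = 0.208731
Sum = 0.5928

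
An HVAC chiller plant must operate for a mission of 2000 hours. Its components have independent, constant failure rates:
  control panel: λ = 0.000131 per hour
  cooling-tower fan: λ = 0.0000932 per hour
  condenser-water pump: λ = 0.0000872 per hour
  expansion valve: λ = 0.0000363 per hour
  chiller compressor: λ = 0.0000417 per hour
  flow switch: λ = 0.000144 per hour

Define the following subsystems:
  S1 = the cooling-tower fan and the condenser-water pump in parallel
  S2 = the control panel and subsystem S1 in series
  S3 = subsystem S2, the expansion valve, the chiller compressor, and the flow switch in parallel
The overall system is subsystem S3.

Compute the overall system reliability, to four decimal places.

0.9996

R(control panel) = exp(−0.000131 × 2000) = 0.769511
R(cooling-tower fan) = exp(−0.0000932 × 2000) = 0.829942
R(condenser-water pump) = exp(−0.0000872 × 2000) = 0.839961
R(expansion valve) = exp(−0.0000363 × 2000) = 0.929973
R(chiller compressor) = exp(−0.0000417 × 2000) = 0.919983
R(flow switch) = exp(−0.000144 × 2000) = 0.749762
Parallel (cooling-tower fan and condenser-water pump): 1 − (1 − 0.829942)(1 − 0.839961) = 0.972784
Series (control panel and [0.972784]): 0.769511 × 0.972784 = 0.748568
Parallel ([0.748568], expansion valve, chiller compressor, and flow switch): 1 − (1 − 0.748568)(1 − 0.929973)(1 − 0.919983)(1 − 0.749762) = 0.9996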